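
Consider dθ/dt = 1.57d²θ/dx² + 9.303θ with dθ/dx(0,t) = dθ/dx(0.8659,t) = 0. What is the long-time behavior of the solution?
As t → ∞, θ grows unboundedly. With Neumann BCs the constant mode has diffusion eigenvalue 0, so any r > 0 makes it grow like e^(9.303t); solution grows exponentially.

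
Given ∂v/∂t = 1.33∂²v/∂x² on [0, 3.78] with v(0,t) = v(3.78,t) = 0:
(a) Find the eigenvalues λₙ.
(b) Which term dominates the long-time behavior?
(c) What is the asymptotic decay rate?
Eigenvalues: λₙ = 1.33n²π²/3.78².
First three modes:
  n=1: λ₁ = 1.33π²/3.78² ≈ 0.919
  n=2: λ₂ = 5.32π²/3.78² ≈ 3.675 (4× faster decay)
  n=3: λ₃ = 11.97π²/3.78² ≈ 8.268 (9× faster decay)
As t → ∞, higher modes decay exponentially faster. The n=1 mode dominates: v ~ c₁ sin(πx/3.78) e^{-λ₁t}.
Decay rate: λ₁ = 1.33π²/3.78² ≈ 0.919.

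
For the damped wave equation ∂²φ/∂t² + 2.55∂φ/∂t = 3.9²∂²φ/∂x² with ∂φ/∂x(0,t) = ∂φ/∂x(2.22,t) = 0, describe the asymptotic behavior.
φ → constant (steady state). Damping (γ=2.55) dissipates the nonconstant modes; with Neumann BCs the spatial average obeys M''+γM'=0 and tends to a finite limit.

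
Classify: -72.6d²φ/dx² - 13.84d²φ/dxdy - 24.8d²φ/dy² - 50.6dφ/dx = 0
Elliptic (discriminant = -7010.3744).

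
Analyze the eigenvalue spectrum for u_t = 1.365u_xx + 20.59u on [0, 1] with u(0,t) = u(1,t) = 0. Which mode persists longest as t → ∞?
Eigenvalues: λₙ = 1.365n²π²/1² - 20.59.
First three modes:
  n=1: λ₁ = 1.365π² - 20.59 ≈ -7.118
  n=2: λ₂ = 5.46π² - 20.59 ≈ 33.298
  n=3: λ₃ = 12.285π² - 20.59 ≈ 100.658
Since 1.365π² ≈ 13.472 < 20.59, λ₁ < 0.
The n=1 mode grows fastest (−λₙ is largest for n=1) → dominates.
Asymptotic: u ~ c₁ sin(πx/1) e^{7.118t} (exponential growth at rate −λ₁ ≈ 7.118).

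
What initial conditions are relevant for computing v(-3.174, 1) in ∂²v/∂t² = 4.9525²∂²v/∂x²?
Domain of dependence: [-8.1265, 1.7785]. Signals travel at speed 4.9525, so data within |x - -3.174| ≤ 4.9525·1 = 4.9525 can reach the point.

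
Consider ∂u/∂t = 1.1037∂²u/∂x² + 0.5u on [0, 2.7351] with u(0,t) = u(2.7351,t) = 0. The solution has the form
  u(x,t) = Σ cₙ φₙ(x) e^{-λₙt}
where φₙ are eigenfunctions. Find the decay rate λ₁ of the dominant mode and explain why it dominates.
Eigenvalues: λₙ = 1.1037n²π²/2.7351² - 0.5.
First three modes:
  n=1: λ₁ = 1.1037π²/2.7351² - 0.5 ≈ 0.956
  n=2: λ₂ = 4.4148π²/2.7351² - 0.5 ≈ 5.325
  n=3: λ₃ = 9.9333π²/2.7351² - 0.5 ≈ 12.605
Since 1.1037π²/2.7351² ≈ 1.456 > 0.5, all λₙ > 0.
The n=1 mode decays slowest → dominates as t → ∞.
Asymptotic: u ~ c₁ sin(πx/2.7351) e^{-λ₁t} with decay rate λ₁ ≈ 0.956.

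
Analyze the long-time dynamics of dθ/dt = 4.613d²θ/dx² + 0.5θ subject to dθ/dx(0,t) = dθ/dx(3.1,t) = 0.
Long-time behavior: θ grows unboundedly. With Neumann BCs the constant mode has diffusion eigenvalue 0, so any r > 0 makes it grow like e^(0.5t); solution grows exponentially.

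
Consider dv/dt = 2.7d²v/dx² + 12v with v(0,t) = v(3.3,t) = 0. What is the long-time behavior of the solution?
As t → ∞, v grows unboundedly. Reaction dominates diffusion (r=12 > κπ²/L²≈2.45); solution grows exponentially.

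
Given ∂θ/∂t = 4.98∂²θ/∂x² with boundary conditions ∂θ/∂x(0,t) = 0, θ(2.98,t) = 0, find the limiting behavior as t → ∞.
θ → 0. Heat escapes through the Dirichlet boundary.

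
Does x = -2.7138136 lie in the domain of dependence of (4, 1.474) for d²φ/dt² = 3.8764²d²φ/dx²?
No. The domain of dependence is [-1.7138136, 9.7138136], and -2.7138136 is outside this interval.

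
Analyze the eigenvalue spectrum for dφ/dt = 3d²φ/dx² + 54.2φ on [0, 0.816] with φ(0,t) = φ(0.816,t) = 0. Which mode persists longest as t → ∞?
Eigenvalues: λₙ = 3n²π²/0.816² - 54.2.
First three modes:
  n=1: λ₁ = 3π²/0.816² - 54.2 ≈ -9.733
  n=2: λ₂ = 12π²/0.816² - 54.2 ≈ 123.669
  n=3: λ₃ = 27π²/0.816² - 54.2 ≈ 346.006
Since 3π²/0.816² ≈ 44.467 < 54.2, λ₁ < 0.
The n=1 mode grows fastest (−λₙ is largest for n=1) → dominates.
Asymptotic: φ ~ c₁ sin(πx/0.816) e^{9.733t} (exponential growth at rate −λ₁ ≈ 9.733).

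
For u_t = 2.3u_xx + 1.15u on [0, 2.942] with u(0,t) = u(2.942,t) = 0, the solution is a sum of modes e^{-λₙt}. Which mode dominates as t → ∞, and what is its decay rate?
Eigenvalues: λₙ = 2.3n²π²/2.942² - 1.15.
First three modes:
  n=1: λ₁ = 2.3π²/2.942² - 1.15 ≈ 1.473
  n=2: λ₂ = 9.2π²/2.942² - 1.15 ≈ 9.341
  n=3: λ₃ = 20.7π²/2.942² - 1.15 ≈ 22.454
Since 2.3π²/2.942² ≈ 2.623 > 1.15, all λₙ > 0.
The n=1 mode decays slowest → dominates as t → ∞.
Asymptotic: u ~ c₁ sin(πx/2.942) e^{-λ₁t} with decay rate λ₁ ≈ 1.473.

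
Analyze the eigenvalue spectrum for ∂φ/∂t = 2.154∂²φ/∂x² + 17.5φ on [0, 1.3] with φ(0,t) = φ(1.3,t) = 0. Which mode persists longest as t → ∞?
Eigenvalues: λₙ = 2.154n²π²/1.3² - 17.5.
First three modes:
  n=1: λ₁ = 2.154π²/1.3² - 17.5 ≈ -4.921
  n=2: λ₂ = 8.616π²/1.3² - 17.5 ≈ 32.817
  n=3: λ₃ = 19.386π²/1.3² - 17.5 ≈ 95.714
Since 2.154π²/1.3² ≈ 12.579 < 17.5, λ₁ < 0.
The n=1 mode grows fastest (−λₙ is largest for n=1) → dominates.
Asymptotic: φ ~ c₁ sin(πx/1.3) e^{4.921t} (exponential growth at rate −λ₁ ≈ 4.921).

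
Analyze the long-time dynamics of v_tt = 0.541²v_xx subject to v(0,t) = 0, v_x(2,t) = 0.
Long-time behavior: v oscillates (no decay). Energy is conserved; the solution oscillates indefinitely as standing waves.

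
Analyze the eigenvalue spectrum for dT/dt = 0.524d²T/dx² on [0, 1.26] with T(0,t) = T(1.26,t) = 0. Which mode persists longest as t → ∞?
Eigenvalues: λₙ = 0.524n²π²/1.26².
First three modes:
  n=1: λ₁ = 0.524π²/1.26² ≈ 3.258
  n=2: λ₂ = 2.096π²/1.26² ≈ 13.03 (4× faster decay)
  n=3: λ₃ = 4.716π²/1.26² ≈ 29.318 (9× faster decay)
As t → ∞, higher modes decay exponentially faster. The n=1 mode dominates: T ~ c₁ sin(πx/1.26) e^{-λ₁t}.
Decay rate: λ₁ = 0.524π²/1.26² ≈ 3.258.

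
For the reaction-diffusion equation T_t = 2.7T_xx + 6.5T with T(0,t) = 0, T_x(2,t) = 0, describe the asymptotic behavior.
T grows unboundedly. Reaction dominates diffusion (r=6.5 > κπ²/(4L²)≈1.67); solution grows exponentially.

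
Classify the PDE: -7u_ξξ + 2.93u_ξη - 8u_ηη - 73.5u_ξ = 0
A = -7, B = 2.93, C = -8. Discriminant B² - 4AC = -215.4151. Since -215.4151 < 0, elliptic.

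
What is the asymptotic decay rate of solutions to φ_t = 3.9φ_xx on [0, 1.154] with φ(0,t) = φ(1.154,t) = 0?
Eigenvalues: λₙ = 3.9n²π²/1.154².
First three modes:
  n=1: λ₁ = 3.9π²/1.154² ≈ 28.904
  n=2: λ₂ = 15.6π²/1.154² ≈ 115.615 (4× faster decay)
  n=3: λ₃ = 35.1π²/1.154² ≈ 260.133 (9× faster decay)
As t → ∞, higher modes decay exponentially faster. The n=1 mode dominates: φ ~ c₁ sin(πx/1.154) e^{-λ₁t}.
Decay rate: λ₁ = 3.9π²/1.154² ≈ 28.904.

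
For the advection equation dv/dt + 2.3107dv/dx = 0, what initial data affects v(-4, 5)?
A single point: x = -15.5535. The characteristic through (-4, 5) is x - 2.3107t = const, so x = -4 - 2.3107·5 = -15.5535.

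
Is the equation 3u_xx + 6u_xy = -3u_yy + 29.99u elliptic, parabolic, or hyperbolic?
Rewriting in standard form: 3u_xx + 6u_xy + 3u_yy - 29.99u = 0. Computing B² - 4AC with A = 3, B = 6, C = 3: discriminant = 0 (zero). Answer: parabolic.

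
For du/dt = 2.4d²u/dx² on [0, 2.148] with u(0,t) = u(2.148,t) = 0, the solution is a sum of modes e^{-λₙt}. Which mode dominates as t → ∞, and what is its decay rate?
Eigenvalues: λₙ = 2.4n²π²/2.148².
First three modes:
  n=1: λ₁ = 2.4π²/2.148² ≈ 5.134
  n=2: λ₂ = 9.6π²/2.148² ≈ 20.535 (4× faster decay)
  n=3: λ₃ = 21.6π²/2.148² ≈ 46.205 (9× faster decay)
As t → ∞, higher modes decay exponentially faster. The n=1 mode dominates: u ~ c₁ sin(πx/2.148) e^{-λ₁t}.
Decay rate: λ₁ = 2.4π²/2.148² ≈ 5.134.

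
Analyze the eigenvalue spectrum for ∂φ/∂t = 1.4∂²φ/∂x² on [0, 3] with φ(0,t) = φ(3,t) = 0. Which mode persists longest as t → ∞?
Eigenvalues: λₙ = 1.4n²π²/3².
First three modes:
  n=1: λ₁ = 1.4π²/3² ≈ 1.535
  n=2: λ₂ = 5.6π²/3² ≈ 6.141 (4× faster decay)
  n=3: λ₃ = 12.6π²/3² ≈ 13.817 (9× faster decay)
As t → ∞, higher modes decay exponentially faster. The n=1 mode dominates: φ ~ c₁ sin(πx/3) e^{-λ₁t}.
Decay rate: λ₁ = 1.4π²/3² ≈ 1.535.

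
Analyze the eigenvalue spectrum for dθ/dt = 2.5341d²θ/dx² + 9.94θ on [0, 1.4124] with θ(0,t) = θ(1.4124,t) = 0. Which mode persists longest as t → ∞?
Eigenvalues: λₙ = 2.5341n²π²/1.4124² - 9.94.
First three modes:
  n=1: λ₁ = 2.5341π²/1.4124² - 9.94 ≈ 2.597
  n=2: λ₂ = 10.1364π²/1.4124² - 9.94 ≈ 40.21
  n=3: λ₃ = 22.8069π²/1.4124² - 9.94 ≈ 102.897
Since 2.5341π²/1.4124² ≈ 12.537 > 9.94, all λₙ > 0.
The n=1 mode decays slowest → dominates as t → ∞.
Asymptotic: θ ~ c₁ sin(πx/1.4124) e^{-λ₁t} with decay rate λ₁ ≈ 2.597.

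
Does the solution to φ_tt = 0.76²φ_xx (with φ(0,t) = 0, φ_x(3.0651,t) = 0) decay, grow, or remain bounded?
φ oscillates (no decay). Energy is conserved; the solution oscillates indefinitely as standing waves.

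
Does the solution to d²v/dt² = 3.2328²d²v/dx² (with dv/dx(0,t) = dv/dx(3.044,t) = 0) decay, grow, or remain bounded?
v oscillates about a mean that drifts linearly in t (generically unbounded; no decay). There is no damping, so the nonconstant modes persist as standing waves (energy conserved, no decay). But with Neumann conditions at both ends the constant mode has eigenvalue 0: the spatial mean M(t) of v satisfies M'' = 0, so M(t) = M(0) + M'(0)·t. Unless the initial velocity has zero mean (∫v_t(x,0)dx = 0), the solution grows linearly in t (unbounded, though not exponentially); if it does have zero mean, the solution stays bounded and simply oscillates.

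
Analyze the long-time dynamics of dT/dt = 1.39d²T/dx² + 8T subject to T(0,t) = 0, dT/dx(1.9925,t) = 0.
Long-time behavior: T grows unboundedly. Reaction dominates diffusion (r=8 > κπ²/(4L²)≈0.86); solution grows exponentially.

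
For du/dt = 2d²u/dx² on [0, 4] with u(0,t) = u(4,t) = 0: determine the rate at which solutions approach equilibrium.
Eigenvalues: λₙ = 2n²π²/4².
First three modes:
  n=1: λ₁ = 2π²/4² ≈ 1.234
  n=2: λ₂ = 8π²/4² ≈ 4.935 (4× faster decay)
  n=3: λ₃ = 18π²/4² ≈ 11.103 (9× faster decay)
As t → ∞, higher modes decay exponentially faster. The n=1 mode dominates: u ~ c₁ sin(πx/4) e^{-λ₁t}.
Decay rate: λ₁ = 2π²/4² ≈ 1.234.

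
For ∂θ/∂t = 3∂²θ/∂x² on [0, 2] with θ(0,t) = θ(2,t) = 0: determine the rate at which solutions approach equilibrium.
Eigenvalues: λₙ = 3n²π²/2².
First three modes:
  n=1: λ₁ = 3π²/2² ≈ 7.402
  n=2: λ₂ = 12π²/2² ≈ 29.609 (4× faster decay)
  n=3: λ₃ = 27π²/2² ≈ 66.62 (9× faster decay)
As t → ∞, higher modes decay exponentially faster. The n=1 mode dominates: θ ~ c₁ sin(πx/2) e^{-λ₁t}.
Decay rate: λ₁ = 3π²/2² ≈ 7.402.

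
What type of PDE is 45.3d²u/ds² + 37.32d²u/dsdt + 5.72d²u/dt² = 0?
With A = 45.3, B = 37.32, C = 5.72, the discriminant is 356.3184. This is a hyperbolic PDE.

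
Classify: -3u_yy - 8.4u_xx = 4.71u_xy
Rewriting in standard form: -8.4u_xx - 4.71u_xy - 3u_yy = 0. Elliptic (discriminant = -78.6159).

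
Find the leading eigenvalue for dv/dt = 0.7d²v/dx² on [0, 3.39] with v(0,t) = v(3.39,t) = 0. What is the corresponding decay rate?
Eigenvalues: λₙ = 0.7n²π²/3.39².
First three modes:
  n=1: λ₁ = 0.7π²/3.39² ≈ 0.601
  n=2: λ₂ = 2.8π²/3.39² ≈ 2.405 (4× faster decay)
  n=3: λ₃ = 6.3π²/3.39² ≈ 5.411 (9× faster decay)
As t → ∞, higher modes decay exponentially faster. The n=1 mode dominates: v ~ c₁ sin(πx/3.39) e^{-λ₁t}.
Decay rate: λ₁ = 0.7π²/3.39² ≈ 0.601.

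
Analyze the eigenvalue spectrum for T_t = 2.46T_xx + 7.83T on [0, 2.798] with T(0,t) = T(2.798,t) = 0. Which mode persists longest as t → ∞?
Eigenvalues: λₙ = 2.46n²π²/2.798² - 7.83.
First three modes:
  n=1: λ₁ = 2.46π²/2.798² - 7.83 ≈ -4.729
  n=2: λ₂ = 9.84π²/2.798² - 7.83 ≈ 4.575
  n=3: λ₃ = 22.14π²/2.798² - 7.83 ≈ 20.081
Since 2.46π²/2.798² ≈ 3.101 < 7.83, λ₁ < 0.
The n=1 mode grows fastest (−λₙ is largest for n=1) → dominates.
Asymptotic: T ~ c₁ sin(πx/2.798) e^{4.729t} (exponential growth at rate −λ₁ ≈ 4.729).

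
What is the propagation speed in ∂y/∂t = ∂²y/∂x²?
Infinite. The heat equation is parabolic, not hyperbolic, so disturbances propagate instantly.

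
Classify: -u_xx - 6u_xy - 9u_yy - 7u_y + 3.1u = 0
Parabolic (discriminant = 0).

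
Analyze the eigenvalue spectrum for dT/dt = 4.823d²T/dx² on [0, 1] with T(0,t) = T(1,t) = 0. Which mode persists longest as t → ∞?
Eigenvalues: λₙ = 4.823n²π².
First three modes:
  n=1: λ₁ = 4.823π² ≈ 47.601
  n=2: λ₂ = 19.292π² ≈ 190.404 (4× faster decay)
  n=3: λ₃ = 43.407π² ≈ 428.41 (9× faster decay)
As t → ∞, higher modes decay exponentially faster. The n=1 mode dominates: T ~ c₁ sin(πx) e^{-λ₁t}.
Decay rate: λ₁ = 4.823π² ≈ 47.601.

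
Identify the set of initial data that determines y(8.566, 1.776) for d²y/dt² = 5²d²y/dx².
Domain of dependence: [-0.314, 17.446]. Signals travel at speed 5, so data within |x - 8.566| ≤ 5·1.776 = 8.88 can reach the point.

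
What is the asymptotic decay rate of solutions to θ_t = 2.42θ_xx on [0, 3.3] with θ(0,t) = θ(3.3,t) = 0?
Eigenvalues: λₙ = 2.42n²π²/3.3².
First three modes:
  n=1: λ₁ = 2.42π²/3.3² ≈ 2.193
  n=2: λ₂ = 9.68π²/3.3² ≈ 8.773 (4× faster decay)
  n=3: λ₃ = 21.78π²/3.3² ≈ 19.739 (9× faster decay)
As t → ∞, higher modes decay exponentially faster. The n=1 mode dominates: θ ~ c₁ sin(πx/3.3) e^{-λ₁t}.
Decay rate: λ₁ = 2.42π²/3.3² ≈ 2.193.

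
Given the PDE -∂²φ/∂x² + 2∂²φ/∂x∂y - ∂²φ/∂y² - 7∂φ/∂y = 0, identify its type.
The second-order coefficients are A = -1, B = 2, C = -1. Since B² - 4AC = 0 = 0, this is a parabolic PDE.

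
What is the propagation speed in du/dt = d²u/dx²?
Infinite. The heat equation is parabolic, not hyperbolic, so disturbances propagate instantly.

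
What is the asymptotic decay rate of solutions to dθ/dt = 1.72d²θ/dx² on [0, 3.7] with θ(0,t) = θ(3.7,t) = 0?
Eigenvalues: λₙ = 1.72n²π²/3.7².
First three modes:
  n=1: λ₁ = 1.72π²/3.7² ≈ 1.24
  n=2: λ₂ = 6.88π²/3.7² ≈ 4.96 (4× faster decay)
  n=3: λ₃ = 15.48π²/3.7² ≈ 11.16 (9× faster decay)
As t → ∞, higher modes decay exponentially faster. The n=1 mode dominates: θ ~ c₁ sin(πx/3.7) e^{-λ₁t}.
Decay rate: λ₁ = 1.72π²/3.7² ≈ 1.24.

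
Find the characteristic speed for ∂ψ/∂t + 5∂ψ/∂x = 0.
Speed = 5. Information travels along x - 5t = const (rightward).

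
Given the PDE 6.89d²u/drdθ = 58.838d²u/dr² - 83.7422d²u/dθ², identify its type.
Rewriting in standard form: -58.838d²u/dr² + 6.89d²u/drdθ + 83.7422d²u/dθ² = 0. The second-order coefficients are A = -58.838, B = 6.89, C = 83.7422. Since B² - 4AC = 19756.3663544 > 0, this is a hyperbolic PDE.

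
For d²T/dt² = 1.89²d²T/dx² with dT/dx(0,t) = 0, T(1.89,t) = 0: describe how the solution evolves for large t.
T oscillates (no decay). Energy is conserved; the solution oscillates indefinitely as standing waves.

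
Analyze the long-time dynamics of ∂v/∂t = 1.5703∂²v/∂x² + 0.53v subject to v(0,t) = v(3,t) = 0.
Long-time behavior: v → 0. Diffusion dominates reaction (r=0.53 < κπ²/L²≈1.72); solution decays.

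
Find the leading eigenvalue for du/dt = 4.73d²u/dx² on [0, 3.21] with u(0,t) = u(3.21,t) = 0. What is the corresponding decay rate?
Eigenvalues: λₙ = 4.73n²π²/3.21².
First three modes:
  n=1: λ₁ = 4.73π²/3.21² ≈ 4.531
  n=2: λ₂ = 18.92π²/3.21² ≈ 18.122 (4× faster decay)
  n=3: λ₃ = 42.57π²/3.21² ≈ 40.775 (9× faster decay)
As t → ∞, higher modes decay exponentially faster. The n=1 mode dominates: u ~ c₁ sin(πx/3.21) e^{-λ₁t}.
Decay rate: λ₁ = 4.73π²/3.21² ≈ 4.531.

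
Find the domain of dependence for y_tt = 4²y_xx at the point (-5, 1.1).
Domain of dependence: [-9.4, -0.6]. Signals travel at speed 4, so data within |x - -5| ≤ 4·1.1 = 4.4 can reach the point.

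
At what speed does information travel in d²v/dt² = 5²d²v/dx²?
Speed = 5. Information travels along characteristics x = x₀ ± 5t.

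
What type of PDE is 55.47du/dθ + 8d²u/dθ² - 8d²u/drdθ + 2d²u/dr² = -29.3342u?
Rewriting in standard form: 2d²u/dr² - 8d²u/drdθ + 8d²u/dθ² + 55.47du/dθ + 29.3342u = 0. With A = 2, B = -8, C = 8, the discriminant is 0. This is a parabolic PDE.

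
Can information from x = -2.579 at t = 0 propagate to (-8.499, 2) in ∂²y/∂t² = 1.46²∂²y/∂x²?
No. The domain of dependence is [-11.419, -5.579], and -2.579 is outside this interval.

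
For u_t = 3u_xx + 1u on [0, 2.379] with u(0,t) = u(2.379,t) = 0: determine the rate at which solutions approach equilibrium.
Eigenvalues: λₙ = 3n²π²/2.379² - 1.
First three modes:
  n=1: λ₁ = 3π²/2.379² - 1 ≈ 4.232
  n=2: λ₂ = 12π²/2.379² - 1 ≈ 19.926
  n=3: λ₃ = 27π²/2.379² - 1 ≈ 46.084
Since 3π²/2.379² ≈ 5.232 > 1, all λₙ > 0.
The n=1 mode decays slowest → dominates as t → ∞.
Asymptotic: u ~ c₁ sin(πx/2.379) e^{-λ₁t} with decay rate λ₁ ≈ 4.232.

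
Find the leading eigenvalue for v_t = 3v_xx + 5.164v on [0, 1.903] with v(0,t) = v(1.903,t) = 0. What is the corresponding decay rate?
Eigenvalues: λₙ = 3n²π²/1.903² - 5.164.
First three modes:
  n=1: λ₁ = 3π²/1.903² - 5.164 ≈ 3.012
  n=2: λ₂ = 12π²/1.903² - 5.164 ≈ 27.54
  n=3: λ₃ = 27π²/1.903² - 5.164 ≈ 68.42
Since 3π²/1.903² ≈ 8.176 > 5.164, all λₙ > 0.
The n=1 mode decays slowest → dominates as t → ∞.
Asymptotic: v ~ c₁ sin(πx/1.903) e^{-λ₁t} with decay rate λ₁ ≈ 3.012.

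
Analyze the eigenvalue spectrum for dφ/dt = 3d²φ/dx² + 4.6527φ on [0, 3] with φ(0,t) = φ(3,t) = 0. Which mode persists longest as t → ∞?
Eigenvalues: λₙ = 3n²π²/3² - 4.6527.
First three modes:
  n=1: λ₁ = 3π²/3² - 4.6527 ≈ -1.363
  n=2: λ₂ = 12π²/3² - 4.6527 ≈ 8.507
  n=3: λ₃ = 27π²/3² - 4.6527 ≈ 24.956
Since 3π²/3² ≈ 3.29 < 4.6527, λ₁ < 0.
The n=1 mode grows fastest (−λₙ is largest for n=1) → dominates.
Asymptotic: φ ~ c₁ sin(πx/3) e^{1.363t} (exponential growth at rate −λ₁ ≈ 1.363).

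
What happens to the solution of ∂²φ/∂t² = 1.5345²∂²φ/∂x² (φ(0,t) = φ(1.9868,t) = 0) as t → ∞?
φ oscillates (no decay). Energy is conserved; the solution oscillates indefinitely as standing waves.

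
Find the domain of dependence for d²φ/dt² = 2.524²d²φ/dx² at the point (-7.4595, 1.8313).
Domain of dependence: [-12.0817012, -2.8372988]. Signals travel at speed 2.524, so data within |x - -7.4595| ≤ 2.524·1.8313 = 4.6222012 can reach the point.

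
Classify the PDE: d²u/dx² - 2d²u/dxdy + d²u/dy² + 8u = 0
A = 1, B = -2, C = 1. Discriminant B² - 4AC = 0. Since 0 = 0, parabolic.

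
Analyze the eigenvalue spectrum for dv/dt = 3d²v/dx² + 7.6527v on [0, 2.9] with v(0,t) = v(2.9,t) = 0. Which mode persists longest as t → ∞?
Eigenvalues: λₙ = 3n²π²/2.9² - 7.6527.
First three modes:
  n=1: λ₁ = 3π²/2.9² - 7.6527 ≈ -4.132
  n=2: λ₂ = 12π²/2.9² - 7.6527 ≈ 6.43
  n=3: λ₃ = 27π²/2.9² - 7.6527 ≈ 24.033
Since 3π²/2.9² ≈ 3.521 < 7.6527, λ₁ < 0.
The n=1 mode grows fastest (−λₙ is largest for n=1) → dominates.
Asymptotic: v ~ c₁ sin(πx/2.9) e^{4.132t} (exponential growth at rate −λ₁ ≈ 4.132).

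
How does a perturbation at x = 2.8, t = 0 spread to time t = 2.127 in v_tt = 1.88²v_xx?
Domain of influence: [-1.19876, 6.79876]. Data at x = 2.8 spreads outward at speed 1.88.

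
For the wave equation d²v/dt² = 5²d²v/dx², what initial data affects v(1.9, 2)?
Domain of dependence: [-8.1, 11.9]. Signals travel at speed 5, so data within |x - 1.9| ≤ 5·2 = 10 can reach the point.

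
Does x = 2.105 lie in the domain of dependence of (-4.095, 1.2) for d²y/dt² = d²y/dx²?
No. The domain of dependence is [-5.295, -2.895], and 2.105 is outside this interval.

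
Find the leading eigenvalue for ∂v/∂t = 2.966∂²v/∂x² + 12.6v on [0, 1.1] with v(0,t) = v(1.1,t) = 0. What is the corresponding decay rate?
Eigenvalues: λₙ = 2.966n²π²/1.1² - 12.6.
First three modes:
  n=1: λ₁ = 2.966π²/1.1² - 12.6 ≈ 11.593
  n=2: λ₂ = 11.864π²/1.1² - 12.6 ≈ 84.171
  n=3: λ₃ = 26.694π²/1.1² - 12.6 ≈ 205.135
Since 2.966π²/1.1² ≈ 24.193 > 12.6, all λₙ > 0.
The n=1 mode decays slowest → dominates as t → ∞.
Asymptotic: v ~ c₁ sin(πx/1.1) e^{-λ₁t} with decay rate λ₁ ≈ 11.593.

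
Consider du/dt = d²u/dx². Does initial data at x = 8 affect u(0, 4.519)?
Yes, for any finite x. The heat equation has infinite propagation speed, so all initial data affects all points at any t > 0.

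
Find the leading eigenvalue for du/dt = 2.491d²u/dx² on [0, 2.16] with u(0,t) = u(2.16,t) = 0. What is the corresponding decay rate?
Eigenvalues: λₙ = 2.491n²π²/2.16².
First three modes:
  n=1: λ₁ = 2.491π²/2.16² ≈ 5.269
  n=2: λ₂ = 9.964π²/2.16² ≈ 21.078 (4× faster decay)
  n=3: λ₃ = 22.419π²/2.16² ≈ 47.425 (9× faster decay)
As t → ∞, higher modes decay exponentially faster. The n=1 mode dominates: u ~ c₁ sin(πx/2.16) e^{-λ₁t}.
Decay rate: λ₁ = 2.491π²/2.16² ≈ 5.269.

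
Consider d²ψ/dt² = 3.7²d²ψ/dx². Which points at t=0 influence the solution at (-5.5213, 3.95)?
Domain of dependence: [-20.1363, 9.0937]. Signals travel at speed 3.7, so data within |x - -5.5213| ≤ 3.7·3.95 = 14.615 can reach the point.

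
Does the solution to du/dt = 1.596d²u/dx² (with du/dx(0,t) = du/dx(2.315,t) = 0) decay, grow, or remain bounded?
u → constant (steady state). Heat is conserved (no flux at boundaries); solution approaches the spatial average.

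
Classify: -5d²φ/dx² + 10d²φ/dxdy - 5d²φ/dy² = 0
Parabolic (discriminant = 0).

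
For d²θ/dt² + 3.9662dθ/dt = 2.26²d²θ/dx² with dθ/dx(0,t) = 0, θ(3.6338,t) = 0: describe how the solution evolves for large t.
θ → 0. Damping (γ=3.9662) dissipates energy; oscillations decay exponentially.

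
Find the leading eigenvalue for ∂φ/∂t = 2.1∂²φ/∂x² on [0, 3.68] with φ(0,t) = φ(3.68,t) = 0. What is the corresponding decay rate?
Eigenvalues: λₙ = 2.1n²π²/3.68².
First three modes:
  n=1: λ₁ = 2.1π²/3.68² ≈ 1.53
  n=2: λ₂ = 8.4π²/3.68² ≈ 6.122 (4× faster decay)
  n=3: λ₃ = 18.9π²/3.68² ≈ 13.774 (9× faster decay)
As t → ∞, higher modes decay exponentially faster. The n=1 mode dominates: φ ~ c₁ sin(πx/3.68) e^{-λ₁t}.
Decay rate: λ₁ = 2.1π²/3.68² ≈ 1.53.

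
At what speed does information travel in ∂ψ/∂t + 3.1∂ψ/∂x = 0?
Speed = 3.1. Information travels along x - 3.1t = const (rightward).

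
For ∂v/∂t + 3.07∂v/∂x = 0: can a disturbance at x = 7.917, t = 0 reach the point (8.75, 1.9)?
No. Only data at x = 2.917 affects (8.75, 1.9). Advection has one-way propagation along characteristics.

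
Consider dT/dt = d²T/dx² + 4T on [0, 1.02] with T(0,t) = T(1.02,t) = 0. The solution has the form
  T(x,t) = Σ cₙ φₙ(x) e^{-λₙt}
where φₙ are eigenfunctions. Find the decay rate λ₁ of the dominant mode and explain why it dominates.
Eigenvalues: λₙ = n²π²/1.02² - 4.
First three modes:
  n=1: λ₁ = π²/1.02² - 4 ≈ 5.486
  n=2: λ₂ = 4π²/1.02² - 4 ≈ 33.945
  n=3: λ₃ = 9π²/1.02² - 4 ≈ 81.377
Since π²/1.02² ≈ 9.486 > 4, all λₙ > 0.
The n=1 mode decays slowest → dominates as t → ∞.
Asymptotic: T ~ c₁ sin(πx/1.02) e^{-λ₁t} with decay rate λ₁ ≈ 5.486.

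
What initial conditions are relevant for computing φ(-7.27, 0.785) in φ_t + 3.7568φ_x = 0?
A single point: x = -10.219088. The characteristic through (-7.27, 0.785) is x - 3.7568t = const, so x = -7.27 - 3.7568·0.785 = -10.219088.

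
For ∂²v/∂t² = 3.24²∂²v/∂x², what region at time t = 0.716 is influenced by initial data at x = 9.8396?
Domain of influence: [7.51976, 12.15944]. Data at x = 9.8396 spreads outward at speed 3.24.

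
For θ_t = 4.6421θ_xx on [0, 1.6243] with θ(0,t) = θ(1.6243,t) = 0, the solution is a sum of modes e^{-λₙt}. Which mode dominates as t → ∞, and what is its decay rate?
Eigenvalues: λₙ = 4.6421n²π²/1.6243².
First three modes:
  n=1: λ₁ = 4.6421π²/1.6243² ≈ 17.365
  n=2: λ₂ = 18.5684π²/1.6243² ≈ 69.461 (4× faster decay)
  n=3: λ₃ = 41.7789π²/1.6243² ≈ 156.288 (9× faster decay)
As t → ∞, higher modes decay exponentially faster. The n=1 mode dominates: θ ~ c₁ sin(πx/1.6243) e^{-λ₁t}.
Decay rate: λ₁ = 4.6421π²/1.6243² ≈ 17.365.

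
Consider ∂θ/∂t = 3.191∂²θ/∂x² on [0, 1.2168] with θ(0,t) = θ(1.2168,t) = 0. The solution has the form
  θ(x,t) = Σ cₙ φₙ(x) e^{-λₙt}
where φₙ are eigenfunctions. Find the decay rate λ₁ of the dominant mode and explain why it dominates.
Eigenvalues: λₙ = 3.191n²π²/1.2168².
First three modes:
  n=1: λ₁ = 3.191π²/1.2168² ≈ 21.271
  n=2: λ₂ = 12.764π²/1.2168² ≈ 85.084 (4× faster decay)
  n=3: λ₃ = 28.719π²/1.2168² ≈ 191.439 (9× faster decay)
As t → ∞, higher modes decay exponentially faster. The n=1 mode dominates: θ ~ c₁ sin(πx/1.2168) e^{-λ₁t}.
Decay rate: λ₁ = 3.191π²/1.2168² ≈ 21.271.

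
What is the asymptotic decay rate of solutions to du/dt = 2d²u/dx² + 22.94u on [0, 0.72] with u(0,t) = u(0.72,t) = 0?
Eigenvalues: λₙ = 2n²π²/0.72² - 22.94.
First three modes:
  n=1: λ₁ = 2π²/0.72² - 22.94 ≈ 15.137
  n=2: λ₂ = 8π²/0.72² - 22.94 ≈ 129.369
  n=3: λ₃ = 18π²/0.72² - 22.94 ≈ 319.755
Since 2π²/0.72² ≈ 38.077 > 22.94, all λₙ > 0.
The n=1 mode decays slowest → dominates as t → ∞.
Asymptotic: u ~ c₁ sin(πx/0.72) e^{-λ₁t} with decay rate λ₁ ≈ 15.137.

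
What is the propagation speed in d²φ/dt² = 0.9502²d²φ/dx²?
Speed = 0.9502. Information travels along characteristics x = x₀ ± 0.9502t.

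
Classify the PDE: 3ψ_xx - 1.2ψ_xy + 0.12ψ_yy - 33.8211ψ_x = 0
A = 3, B = -1.2, C = 0.12. Discriminant B² - 4AC = 0. Since 0 = 0, parabolic.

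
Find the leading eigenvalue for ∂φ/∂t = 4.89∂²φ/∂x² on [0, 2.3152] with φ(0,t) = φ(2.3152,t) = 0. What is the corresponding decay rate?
Eigenvalues: λₙ = 4.89n²π²/2.3152².
First three modes:
  n=1: λ₁ = 4.89π²/2.3152² ≈ 9.004
  n=2: λ₂ = 19.56π²/2.3152² ≈ 36.016 (4× faster decay)
  n=3: λ₃ = 44.01π²/2.3152² ≈ 81.035 (9× faster decay)
As t → ∞, higher modes decay exponentially faster. The n=1 mode dominates: φ ~ c₁ sin(πx/2.3152) e^{-λ₁t}.
Decay rate: λ₁ = 4.89π²/2.3152² ≈ 9.004.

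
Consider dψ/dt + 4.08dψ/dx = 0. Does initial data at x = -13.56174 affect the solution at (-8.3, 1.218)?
No. Only data at x = -13.26944 affects (-8.3, 1.218). Advection has one-way propagation along characteristics.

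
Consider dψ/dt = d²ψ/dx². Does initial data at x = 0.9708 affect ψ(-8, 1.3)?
Yes, for any finite x. The heat equation has infinite propagation speed, so all initial data affects all points at any t > 0.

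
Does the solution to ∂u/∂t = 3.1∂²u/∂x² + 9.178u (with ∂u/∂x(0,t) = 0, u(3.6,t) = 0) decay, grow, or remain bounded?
u grows unboundedly. Reaction dominates diffusion (r=9.178 > κπ²/(4L²)≈0.59); solution grows exponentially.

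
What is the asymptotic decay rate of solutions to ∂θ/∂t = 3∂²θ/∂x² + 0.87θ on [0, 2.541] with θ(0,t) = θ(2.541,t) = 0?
Eigenvalues: λₙ = 3n²π²/2.541² - 0.87.
First three modes:
  n=1: λ₁ = 3π²/2.541² - 0.87 ≈ 3.716
  n=2: λ₂ = 12π²/2.541² - 0.87 ≈ 17.473
  n=3: λ₃ = 27π²/2.541² - 0.87 ≈ 40.402
Since 3π²/2.541² ≈ 4.586 > 0.87, all λₙ > 0.
The n=1 mode decays slowest → dominates as t → ∞.
Asymptotic: θ ~ c₁ sin(πx/2.541) e^{-λ₁t} with decay rate λ₁ ≈ 3.716.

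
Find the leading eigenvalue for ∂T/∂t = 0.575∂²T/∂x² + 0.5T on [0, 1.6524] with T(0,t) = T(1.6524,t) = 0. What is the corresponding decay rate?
Eigenvalues: λₙ = 0.575n²π²/1.6524² - 0.5.
First three modes:
  n=1: λ₁ = 0.575π²/1.6524² - 0.5 ≈ 1.578
  n=2: λ₂ = 2.3π²/1.6524² - 0.5 ≈ 7.814
  n=3: λ₃ = 5.175π²/1.6524² - 0.5 ≈ 18.206
Since 0.575π²/1.6524² ≈ 2.078 > 0.5, all λₙ > 0.
The n=1 mode decays slowest → dominates as t → ∞.
Asymptotic: T ~ c₁ sin(πx/1.6524) e^{-λ₁t} with decay rate λ₁ ≈ 1.578.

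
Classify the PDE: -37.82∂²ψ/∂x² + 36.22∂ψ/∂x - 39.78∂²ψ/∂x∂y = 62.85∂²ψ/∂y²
Rewriting in standard form: -37.82∂²ψ/∂x² - 39.78∂²ψ/∂x∂y - 62.85∂²ψ/∂y² + 36.22∂ψ/∂x = 0. A = -37.82, B = -39.78, C = -62.85. Discriminant B² - 4AC = -7925.4996. Since -7925.4996 < 0, elliptic.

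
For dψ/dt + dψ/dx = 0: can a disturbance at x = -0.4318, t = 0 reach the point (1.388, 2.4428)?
No. Only data at x = -1.0548 affects (1.388, 2.4428). Advection has one-way propagation along characteristics.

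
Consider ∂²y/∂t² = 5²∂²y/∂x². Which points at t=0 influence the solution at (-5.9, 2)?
Domain of dependence: [-15.9, 4.1]. Signals travel at speed 5, so data within |x - -5.9| ≤ 5·2 = 10 can reach the point.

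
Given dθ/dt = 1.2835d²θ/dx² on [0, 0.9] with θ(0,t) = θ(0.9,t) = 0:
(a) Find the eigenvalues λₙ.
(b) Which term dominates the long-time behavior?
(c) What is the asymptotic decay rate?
Eigenvalues: λₙ = 1.2835n²π²/0.9².
First three modes:
  n=1: λ₁ = 1.2835π²/0.9² ≈ 15.639
  n=2: λ₂ = 5.134π²/0.9² ≈ 62.556 (4× faster decay)
  n=3: λ₃ = 11.5515π²/0.9² ≈ 140.752 (9× faster decay)
As t → ∞, higher modes decay exponentially faster. The n=1 mode dominates: θ ~ c₁ sin(πx/0.9) e^{-λ₁t}.
Decay rate: λ₁ = 1.2835π²/0.9² ≈ 15.639.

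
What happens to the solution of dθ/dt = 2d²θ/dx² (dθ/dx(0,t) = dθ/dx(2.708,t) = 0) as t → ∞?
θ → constant (steady state). Heat is conserved (no flux at boundaries); solution approaches the spatial average.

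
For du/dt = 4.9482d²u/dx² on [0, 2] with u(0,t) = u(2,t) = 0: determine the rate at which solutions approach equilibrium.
Eigenvalues: λₙ = 4.9482n²π²/2².
First three modes:
  n=1: λ₁ = 4.9482π²/2² ≈ 12.209
  n=2: λ₂ = 19.7928π²/2² ≈ 48.837 (4× faster decay)
  n=3: λ₃ = 44.5338π²/2² ≈ 109.883 (9× faster decay)
As t → ∞, higher modes decay exponentially faster. The n=1 mode dominates: u ~ c₁ sin(πx/2) e^{-λ₁t}.
Decay rate: λ₁ = 4.9482π²/2² ≈ 12.209.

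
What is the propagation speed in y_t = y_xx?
Infinite. The heat equation is parabolic, not hyperbolic, so disturbances propagate instantly.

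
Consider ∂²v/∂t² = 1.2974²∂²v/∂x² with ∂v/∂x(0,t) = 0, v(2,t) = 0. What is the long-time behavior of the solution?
As t → ∞, v oscillates (no decay). Energy is conserved; the solution oscillates indefinitely as standing waves.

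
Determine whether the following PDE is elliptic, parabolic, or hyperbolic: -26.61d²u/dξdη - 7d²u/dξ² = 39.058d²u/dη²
Rewriting in standard form: -7d²u/dξ² - 26.61d²u/dξdη - 39.058d²u/dη² = 0. Coefficients: A = -7, B = -26.61, C = -39.058. B² - 4AC = -385.5319, which is negative, so the equation is elliptic.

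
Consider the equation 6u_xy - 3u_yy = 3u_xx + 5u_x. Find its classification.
Rewriting in standard form: -3u_xx + 6u_xy - 3u_yy - 5u_x = 0. Parabolic. (A = -3, B = 6, C = -3 gives B² - 4AC = 0.)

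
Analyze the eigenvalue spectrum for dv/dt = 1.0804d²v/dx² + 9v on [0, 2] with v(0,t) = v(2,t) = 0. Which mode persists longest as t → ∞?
Eigenvalues: λₙ = 1.0804n²π²/2² - 9.
First three modes:
  n=1: λ₁ = 1.0804π²/2² - 9 ≈ -6.334
  n=2: λ₂ = 4.3216π²/2² - 9 ≈ 1.663
  n=3: λ₃ = 9.7236π²/2² - 9 ≈ 14.992
Since 1.0804π²/2² ≈ 2.666 < 9, λ₁ < 0.
The n=1 mode grows fastest (−λₙ is largest for n=1) → dominates.
Asymptotic: v ~ c₁ sin(πx/2) e^{6.334t} (exponential growth at rate −λ₁ ≈ 6.334).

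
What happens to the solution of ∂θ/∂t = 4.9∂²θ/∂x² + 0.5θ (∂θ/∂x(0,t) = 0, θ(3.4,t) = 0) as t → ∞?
θ → 0. Diffusion dominates reaction (r=0.5 < κπ²/(4L²)≈1.05); solution decays.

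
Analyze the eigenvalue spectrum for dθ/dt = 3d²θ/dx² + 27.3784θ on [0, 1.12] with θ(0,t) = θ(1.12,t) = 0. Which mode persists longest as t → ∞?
Eigenvalues: λₙ = 3n²π²/1.12² - 27.3784.
First three modes:
  n=1: λ₁ = 3π²/1.12² - 27.3784 ≈ -3.774
  n=2: λ₂ = 12π²/1.12² - 27.3784 ≈ 67.037
  n=3: λ₃ = 27π²/1.12² - 27.3784 ≈ 185.057
Since 3π²/1.12² ≈ 23.604 < 27.3784, λ₁ < 0.
The n=1 mode grows fastest (−λₙ is largest for n=1) → dominates.
Asymptotic: θ ~ c₁ sin(πx/1.12) e^{3.774t} (exponential growth at rate −λ₁ ≈ 3.774).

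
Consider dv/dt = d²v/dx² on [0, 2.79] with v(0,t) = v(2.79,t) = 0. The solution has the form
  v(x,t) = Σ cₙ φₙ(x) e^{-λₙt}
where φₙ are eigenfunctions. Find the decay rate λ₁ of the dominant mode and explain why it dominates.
Eigenvalues: λₙ = n²π²/2.79².
First three modes:
  n=1: λ₁ = π²/2.79² ≈ 1.268
  n=2: λ₂ = 4π²/2.79² ≈ 5.072 (4× faster decay)
  n=3: λ₃ = 9π²/2.79² ≈ 11.411 (9× faster decay)
As t → ∞, higher modes decay exponentially faster. The n=1 mode dominates: v ~ c₁ sin(πx/2.79) e^{-λ₁t}.
Decay rate: λ₁ = π²/2.79² ≈ 1.268.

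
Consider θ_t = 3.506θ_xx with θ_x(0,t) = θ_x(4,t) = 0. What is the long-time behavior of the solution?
As t → ∞, θ → constant (steady state). Heat is conserved (no flux at boundaries); solution approaches the spatial average.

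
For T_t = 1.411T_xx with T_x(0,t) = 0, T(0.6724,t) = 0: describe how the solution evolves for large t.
T → 0. Heat escapes through the Dirichlet boundary.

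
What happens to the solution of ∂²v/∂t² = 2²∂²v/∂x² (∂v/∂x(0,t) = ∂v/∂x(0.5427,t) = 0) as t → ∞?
v oscillates about a mean that drifts linearly in t (generically unbounded; no decay). There is no damping, so the nonconstant modes persist as standing waves (energy conserved, no decay). But with Neumann conditions at both ends the constant mode has eigenvalue 0: the spatial mean M(t) of v satisfies M'' = 0, so M(t) = M(0) + M'(0)·t. Unless the initial velocity has zero mean (∫v_t(x,0)dx = 0), the solution grows linearly in t (unbounded, though not exponentially); if it does have zero mean, the solution stays bounded and simply oscillates.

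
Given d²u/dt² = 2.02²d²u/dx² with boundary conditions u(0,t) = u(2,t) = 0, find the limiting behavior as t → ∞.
u oscillates (no decay). Energy is conserved; the solution oscillates indefinitely as standing waves.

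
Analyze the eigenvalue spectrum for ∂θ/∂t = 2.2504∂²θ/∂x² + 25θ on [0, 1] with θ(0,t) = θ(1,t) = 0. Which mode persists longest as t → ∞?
Eigenvalues: λₙ = 2.2504n²π²/1² - 25.
First three modes:
  n=1: λ₁ = 2.2504π² - 25 ≈ -2.789
  n=2: λ₂ = 9.0016π² - 25 ≈ 63.842
  n=3: λ₃ = 20.2536π² - 25 ≈ 174.895
Since 2.2504π² ≈ 22.211 < 25, λ₁ < 0.
The n=1 mode grows fastest (−λₙ is largest for n=1) → dominates.
Asymptotic: θ ~ c₁ sin(πx/1) e^{2.789t} (exponential growth at rate −λ₁ ≈ 2.789).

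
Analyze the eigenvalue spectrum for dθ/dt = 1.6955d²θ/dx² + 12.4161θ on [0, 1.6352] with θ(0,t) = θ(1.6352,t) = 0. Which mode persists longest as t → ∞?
Eigenvalues: λₙ = 1.6955n²π²/1.6352² - 12.4161.
First three modes:
  n=1: λ₁ = 1.6955π²/1.6352² - 12.4161 ≈ -6.158
  n=2: λ₂ = 6.782π²/1.6352² - 12.4161 ≈ 12.617
  n=3: λ₃ = 15.2595π²/1.6352² - 12.4161 ≈ 43.909
Since 1.6955π²/1.6352² ≈ 6.258 < 12.4161, λ₁ < 0.
The n=1 mode grows fastest (−λₙ is largest for n=1) → dominates.
Asymptotic: θ ~ c₁ sin(πx/1.6352) e^{6.158t} (exponential growth at rate −λ₁ ≈ 6.158).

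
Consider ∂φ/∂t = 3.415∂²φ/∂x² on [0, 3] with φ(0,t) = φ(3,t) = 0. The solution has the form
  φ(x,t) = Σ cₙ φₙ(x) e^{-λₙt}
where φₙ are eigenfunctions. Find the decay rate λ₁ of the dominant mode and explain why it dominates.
Eigenvalues: λₙ = 3.415n²π²/3².
First three modes:
  n=1: λ₁ = 3.415π²/3² ≈ 3.745
  n=2: λ₂ = 13.66π²/3² ≈ 14.98 (4× faster decay)
  n=3: λ₃ = 30.735π²/3² ≈ 33.705 (9× faster decay)
As t → ∞, higher modes decay exponentially faster. The n=1 mode dominates: φ ~ c₁ sin(πx/3) e^{-λ₁t}.
Decay rate: λ₁ = 3.415π²/3² ≈ 3.745.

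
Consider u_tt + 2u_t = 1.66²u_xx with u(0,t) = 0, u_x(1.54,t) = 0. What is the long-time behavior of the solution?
As t → ∞, u → 0. Damping (γ=2) dissipates energy; oscillations decay exponentially.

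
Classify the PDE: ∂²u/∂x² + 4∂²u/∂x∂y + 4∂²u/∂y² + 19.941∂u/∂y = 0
A = 1, B = 4, C = 4. Discriminant B² - 4AC = 0. Since 0 = 0, parabolic.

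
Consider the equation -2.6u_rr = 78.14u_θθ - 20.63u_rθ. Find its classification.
Rewriting in standard form: -2.6u_rr + 20.63u_rθ - 78.14u_θθ = 0. Elliptic. (A = -2.6, B = 20.63, C = -78.14 gives B² - 4AC = -387.0591.)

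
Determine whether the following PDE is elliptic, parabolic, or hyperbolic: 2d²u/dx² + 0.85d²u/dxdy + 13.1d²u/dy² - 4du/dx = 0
Coefficients: A = 2, B = 0.85, C = 13.1. B² - 4AC = -104.0775, which is negative, so the equation is elliptic.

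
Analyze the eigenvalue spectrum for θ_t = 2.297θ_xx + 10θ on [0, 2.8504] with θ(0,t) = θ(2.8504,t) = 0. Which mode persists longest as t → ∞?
Eigenvalues: λₙ = 2.297n²π²/2.8504² - 10.
First three modes:
  n=1: λ₁ = 2.297π²/2.8504² - 10 ≈ -7.21
  n=2: λ₂ = 9.188π²/2.8504² - 10 ≈ 1.161
  n=3: λ₃ = 20.673π²/2.8504² - 10 ≈ 15.113
Since 2.297π²/2.8504² ≈ 2.79 < 10, λ₁ < 0.
The n=1 mode grows fastest (−λₙ is largest for n=1) → dominates.
Asymptotic: θ ~ c₁ sin(πx/2.8504) e^{7.21t} (exponential growth at rate −λ₁ ≈ 7.21).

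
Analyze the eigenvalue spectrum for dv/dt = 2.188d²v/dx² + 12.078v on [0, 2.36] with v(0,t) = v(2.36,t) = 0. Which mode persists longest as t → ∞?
Eigenvalues: λₙ = 2.188n²π²/2.36² - 12.078.
First three modes:
  n=1: λ₁ = 2.188π²/2.36² - 12.078 ≈ -8.201
  n=2: λ₂ = 8.752π²/2.36² - 12.078 ≈ 3.431
  n=3: λ₃ = 19.692π²/2.36² - 12.078 ≈ 22.817
Since 2.188π²/2.36² ≈ 3.877 < 12.078, λ₁ < 0.
The n=1 mode grows fastest (−λₙ is largest for n=1) → dominates.
Asymptotic: v ~ c₁ sin(πx/2.36) e^{8.201t} (exponential growth at rate −λ₁ ≈ 8.201).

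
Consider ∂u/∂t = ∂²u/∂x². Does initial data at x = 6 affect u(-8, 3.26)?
Yes, for any finite x. The heat equation has infinite propagation speed, so all initial data affects all points at any t > 0.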